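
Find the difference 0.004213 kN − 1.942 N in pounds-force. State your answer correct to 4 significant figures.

0.004213 kN = 0.947120 lbf and 1.942 N = 0.436579 lbf.
0.947120 − 0.436579 ≈ 0.5105 lbf.

0.5105 lbf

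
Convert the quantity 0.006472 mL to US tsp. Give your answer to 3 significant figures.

0.00131 US teaspoons

1 milliliter = 0.202884 US teaspoons.
So 0.006472 × 0.202884 ≈ 0.00131 US tsp.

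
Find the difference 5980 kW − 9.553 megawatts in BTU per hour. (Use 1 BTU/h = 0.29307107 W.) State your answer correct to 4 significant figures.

-1.219 × 10^7 BTU/h

5980 kW = 2.04046 × 10^7 BTU/h and 9.553 MW = 3.25962 × 10^7 BTU/h.
2.04046 × 10^7 − 3.25962 × 10^7 ≈ -1.219 × 10^7 BTU/h.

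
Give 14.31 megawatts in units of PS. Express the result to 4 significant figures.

1 MW = 1359.62 metric horsepower.
So 14.31 × 1359.62 ≈ 19460 PS.

19460 metric horsepower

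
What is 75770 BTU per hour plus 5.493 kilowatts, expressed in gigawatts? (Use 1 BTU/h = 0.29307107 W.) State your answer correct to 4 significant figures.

2.770 × 10^-5 GW

75770 BTU/h = 2.22060 × 10^-5 GW and 5.493 kW = 5.49300 × 10^-6 GW.
2.22060 × 10^-5 + 5.49300 × 10^-6 ≈ 2.770 × 10^-5 GW.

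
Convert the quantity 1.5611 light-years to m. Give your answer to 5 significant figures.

1.4769 × 10^16 m

1 light-year = 9.46073 × 10^15 meters.
Thus 1.5611 × 9.46073 × 10^15 ≈ 1.4769 × 10^16 m.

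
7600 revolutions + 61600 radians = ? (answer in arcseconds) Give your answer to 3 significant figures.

2.26e+10 arcseconds

7600 rev = 9.84960e+9 arcsec and 61600 rad = 1.27059e+10 arcsec.
9.84960e+9 + 1.27059e+10 ≈ 2.26e+10 arcsec.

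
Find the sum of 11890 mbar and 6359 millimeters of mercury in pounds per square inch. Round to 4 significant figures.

295.4 psi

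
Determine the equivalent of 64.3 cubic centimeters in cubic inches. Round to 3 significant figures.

1 cm³ = 0.0610237 cubic inches.
So 64.3 × 0.0610237 ≈ 3.92 in³.

3.92 cubic inches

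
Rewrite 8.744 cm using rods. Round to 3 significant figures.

1 cm = 0.00198839 rod.
8.744 × 0.00198839 ≈ 0.0174 rod.

0.0174 rod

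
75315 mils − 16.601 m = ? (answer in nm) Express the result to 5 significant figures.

-1.4688 × 10^10 nanometers

75315 mil = 1.91300 × 10^9 nm and 16.601 m = 1.66010 × 10^10 nm.
1.91300 × 10^9 − 1.66010 × 10^10 ≈ -1.4688 × 10^10 nm.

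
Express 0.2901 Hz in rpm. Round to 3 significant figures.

1 hertz = 60.0000 revolutions per minute.
Then 0.2901 × 60.0000 ≈ 17.4 rpm.

17.4 revolutions per minute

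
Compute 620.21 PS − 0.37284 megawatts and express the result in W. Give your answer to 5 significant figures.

620.21 PS = 456164 W and 0.37284 MW = 372840 W.
456164 − 372840 ≈ 83324 W.

83324 W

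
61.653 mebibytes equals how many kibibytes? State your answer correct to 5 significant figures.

63133 KiB

1 mebibyte = 1024.00 KiB.
Thus 61.653 × 1024.00 ≈ 63133 KiB.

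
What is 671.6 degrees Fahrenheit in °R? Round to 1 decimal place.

°R = °F + 459.67.
Applying the formula gives 1131.3 °R.

1131.3 degrees Rankine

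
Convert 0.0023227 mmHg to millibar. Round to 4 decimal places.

0.0031 millibar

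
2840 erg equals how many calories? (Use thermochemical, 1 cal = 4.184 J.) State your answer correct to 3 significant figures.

6.79 × 10^-5 cal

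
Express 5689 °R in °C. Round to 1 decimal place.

2887.4 °C

°R = (°C + 273.15) × 9/5.
Applying the formula gives 2887.4 °C.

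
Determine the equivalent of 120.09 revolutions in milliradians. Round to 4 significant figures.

754500 milliradians

1 rev = 6283.19 milliradians.
Thus 120.09 × 6283.19 ≈ 754500 mrad.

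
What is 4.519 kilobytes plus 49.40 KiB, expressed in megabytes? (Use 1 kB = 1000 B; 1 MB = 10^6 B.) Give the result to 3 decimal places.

4.519 kB = 0.00451900 MB and 49.40 KiB = 0.0505856 MB.
0.00451900 + 0.0505856 ≈ 0.055 MB.

0.055 megabytes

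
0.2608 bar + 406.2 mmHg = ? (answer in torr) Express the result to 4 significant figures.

601.8 torr

0.2608 bar = 195.616 torr and 406.2 mmHg = 406.200 torr.
195.616 + 406.200 ≈ 601.8 torr.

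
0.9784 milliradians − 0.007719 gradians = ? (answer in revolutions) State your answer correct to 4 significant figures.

0.0001364 revolutions

0.9784 mrad = 0.000155717 rev and 0.007719 grad = 1.92975e-5 rev.
0.000155717 − 1.92975e-5 ≈ 0.0001364 rev.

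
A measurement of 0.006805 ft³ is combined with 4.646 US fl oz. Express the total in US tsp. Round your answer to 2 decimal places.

66.97 US teaspoons

0.006805 ft³ = 39.0950 US tsp and 4.646 US fl oz = 27.8760 US tsp.
39.0950 + 27.8760 ≈ 66.97 US tsp.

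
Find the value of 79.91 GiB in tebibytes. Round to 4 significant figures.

0.07804 tebibytes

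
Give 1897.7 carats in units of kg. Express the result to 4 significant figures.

0.3795 kg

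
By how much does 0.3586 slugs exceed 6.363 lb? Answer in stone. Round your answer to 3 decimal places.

0.3586 slug = 0.824115 st and 6.363 lb = 0.454500 st.
0.824115 − 0.454500 ≈ 0.370 st.

0.370 st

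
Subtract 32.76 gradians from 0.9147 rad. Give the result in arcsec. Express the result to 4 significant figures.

82530 arcsec

0.9147 rad = 188670 arcsec and 32.76 grad = 106142 arcsec.
188670 − 106142 ≈ 82530 arcsec.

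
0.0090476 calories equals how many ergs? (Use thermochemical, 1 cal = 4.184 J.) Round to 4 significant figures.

1 calorie = 4.18400e+7 ergs.
Thus 0.0090476 × 4.18400e+7 ≈ 378600 erg.

378600 erg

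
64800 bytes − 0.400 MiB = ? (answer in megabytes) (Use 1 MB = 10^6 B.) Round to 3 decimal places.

-0.355 megabytes

64800 B = 0.0648000 MB and 0.400 MiB = 0.419430 MB.
0.0648000 − 0.419430 ≈ -0.355 MB.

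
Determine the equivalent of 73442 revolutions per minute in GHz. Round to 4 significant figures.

1 revolution per minute = 1.66667 × 10^-11 gigahertz.
Then 73442 × 1.66667 × 10^-11 ≈ 1.224 × 10^-6 GHz.

1.224 × 10^-6 GHz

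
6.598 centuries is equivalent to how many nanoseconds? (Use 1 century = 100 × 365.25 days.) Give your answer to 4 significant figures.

2.082 × 10^19 ns

1 century = 3.15576 × 10^18 nanoseconds.
Then 6.598 × 3.15576 × 10^18 ≈ 2.082 × 10^19 ns.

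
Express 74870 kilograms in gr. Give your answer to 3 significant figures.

1.16 × 10^9 gr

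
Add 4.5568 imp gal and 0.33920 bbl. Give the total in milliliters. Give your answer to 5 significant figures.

74644 mL

4.5568 imp gal = 20715.6 mL and 0.33920 bbl = 53928.5 mL.
20715.6 + 53928.5 ≈ 74644 mL.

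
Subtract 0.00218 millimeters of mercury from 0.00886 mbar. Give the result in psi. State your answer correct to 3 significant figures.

0.00886 mbar = 0.000128503 psi and 0.00218 mmHg = 4.21542 × 10^-5 psi.
0.000128503 − 4.21542 × 10^-5 ≈ 8.63 × 10^-5 psi.

8.63 × 10^-5 psi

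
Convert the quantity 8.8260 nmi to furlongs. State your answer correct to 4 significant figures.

1 nmi = 9.20624 furlongs.
Thus 8.8260 × 9.20624 ≈ 81.25 furlong.

81.25 furlong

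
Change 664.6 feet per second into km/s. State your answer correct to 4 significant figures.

1 foot per second = 0.000304800 km/s.
Then 664.6 × 0.000304800 ≈ 0.2026 km/s.

0.2026 km/s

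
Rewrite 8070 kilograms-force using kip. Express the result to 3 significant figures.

17.8 kip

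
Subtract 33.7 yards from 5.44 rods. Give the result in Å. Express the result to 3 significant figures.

5.44 rod = 2.73588 × 10^11 Å and 33.7 yd = 3.08153 × 10^11 Å.
2.73588 × 10^11 − 3.08153 × 10^11 ≈ -3.46 × 10^10 Å.

-3.46 × 10^10 Å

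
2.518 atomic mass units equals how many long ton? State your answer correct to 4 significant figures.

1 atomic mass unit = 1.63431e-30 long ton.
Then 2.518 × 1.63431e-30 ≈ 4.115e-30 long ton.

4.115e-30 long tons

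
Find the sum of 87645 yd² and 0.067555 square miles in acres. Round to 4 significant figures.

61.34 acres

87645 yd² = 18.1085 acre and 0.067555 mi² = 43.2352 acre.
18.1085 + 43.2352 ≈ 61.34 acre.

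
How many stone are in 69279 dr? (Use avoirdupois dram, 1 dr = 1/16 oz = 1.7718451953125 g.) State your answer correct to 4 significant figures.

1 dram = 0.000279018 st.
Thus 69279 × 0.000279018 ≈ 19.33 st.

19.33 st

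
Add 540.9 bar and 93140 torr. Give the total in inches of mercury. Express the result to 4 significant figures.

540.9 bar = 15972.8 inHg and 93140 torr = 3666.93 inHg.
15972.8 + 3666.93 ≈ 19640 inHg.

19640 inHg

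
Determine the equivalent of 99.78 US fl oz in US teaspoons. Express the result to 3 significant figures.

1 US fl oz = 6.00000 US teaspoons.
Thus 99.78 × 6.00000 ≈ 599 US tsp.

599 US tsp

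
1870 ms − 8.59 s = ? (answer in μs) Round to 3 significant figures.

-6.72 × 10^6 microseconds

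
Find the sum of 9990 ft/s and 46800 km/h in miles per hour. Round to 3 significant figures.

9990 ft/s = 6811.36 mph and 46800 km/h = 29080.2 mph.
6811.36 + 29080.2 ≈ 35900 mph.

35900 mph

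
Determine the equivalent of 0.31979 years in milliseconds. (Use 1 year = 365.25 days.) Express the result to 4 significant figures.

1 year = 3.15576e+10 milliseconds.
Then 0.31979 × 3.15576e+10 ≈ 1.009e+10 ms.

1.009e+10 ms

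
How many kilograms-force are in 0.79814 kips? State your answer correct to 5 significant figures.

1 kip = 453.592 kgf.
Then 0.79814 × 453.592 ≈ 362.03 kgf.

362.03 kgf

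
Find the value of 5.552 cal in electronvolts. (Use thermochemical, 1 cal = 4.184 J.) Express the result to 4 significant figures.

1.450e+20 electronvolts

1 cal = 2.61145e+19 eV.
So 5.552 × 2.61145e+19 ≈ 1.450e+20 eV.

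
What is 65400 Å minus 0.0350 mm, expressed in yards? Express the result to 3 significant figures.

65400 Å = 7.15223 × 10^-6 yd and 0.0350 mm = 3.82765 × 10^-5 yd.
7.15223 × 10^-6 − 3.82765 × 10^-5 ≈ -3.11 × 10^-5 yd.

-3.11 × 10^-5 yd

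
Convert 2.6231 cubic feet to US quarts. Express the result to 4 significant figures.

1 cubic foot = 29.9221 US qt.
2.6231 × 29.9221 ≈ 78.49 US qt.

78.49 US quarts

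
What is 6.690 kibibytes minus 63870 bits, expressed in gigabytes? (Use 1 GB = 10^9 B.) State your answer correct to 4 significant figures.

6.690 KiB = 6.85056 × 10^-6 GB and 63870 bit = 7.98375 × 10^-6 GB.
6.85056 × 10^-6 − 7.98375 × 10^-6 ≈ -1.133 × 10^-6 GB.

-1.133 × 10^-6 GB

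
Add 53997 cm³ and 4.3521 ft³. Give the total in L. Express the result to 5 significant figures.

177.23 liters

53997 cm³ = 53.99700 L and 4.3521 ft³ = 123.2377 L.
53.99700 + 123.2377 ≈ 177.23 L.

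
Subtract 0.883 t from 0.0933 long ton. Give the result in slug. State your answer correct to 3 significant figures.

-54.0 slug

0.0933 long ton = 6.49567 slug and 0.883 t = 60.5047 slug.
6.49567 − 60.5047 ≈ -54.0 slug.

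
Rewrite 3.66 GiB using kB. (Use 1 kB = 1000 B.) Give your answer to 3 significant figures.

3.93 × 10^6 kilobytes

1 gibibyte = 1.07374 × 10^6 kilobytes.
So 3.66 × 1.07374 × 10^6 ≈ 3.93 × 10^6 kB.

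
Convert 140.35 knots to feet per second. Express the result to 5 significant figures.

236.88 ft/s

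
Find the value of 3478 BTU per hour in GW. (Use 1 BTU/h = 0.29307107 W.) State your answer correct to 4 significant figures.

1 BTU per hour = 2.93071e-10 GW.
Thus 3478 × 2.93071e-10 ≈ 1.019e-6 GW.

1.019e-6 GW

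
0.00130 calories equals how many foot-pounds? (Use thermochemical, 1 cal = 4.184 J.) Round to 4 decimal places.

1 cal = 3.08596 ft·lbf.
Thus 0.00130 × 3.08596 ≈ 0.0040 ft·lbf.

0.0040 foot-pounds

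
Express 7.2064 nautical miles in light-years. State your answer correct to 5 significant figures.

1.4107e-12 ly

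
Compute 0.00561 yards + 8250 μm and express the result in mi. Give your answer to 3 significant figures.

0.00561 yd = 3.18750e-6 mi and 8250 μm = 5.12631e-6 mi.
3.18750e-6 + 5.12631e-6 ≈ 8.31e-6 mi.

8.31e-6 mi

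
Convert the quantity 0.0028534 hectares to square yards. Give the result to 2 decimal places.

1 ha = 11959.9 yd².
Then 0.0028534 × 11959.9 ≈ 34.13 yd².

34.13 yd²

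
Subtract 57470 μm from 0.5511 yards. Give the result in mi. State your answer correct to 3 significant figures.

0.5511 yd = 0.000313125 mi and 57470 μm = 3.57102 × 10^-5 mi.
0.000313125 − 3.57102 × 10^-5 ≈ 0.000277 mi.

0.000277 mi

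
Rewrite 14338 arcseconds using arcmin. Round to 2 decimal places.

1 arcsecond = 0.0166667 arcmin.
Thus 14338 × 0.0166667 ≈ 238.97 arcmin.

238.97 arcminutes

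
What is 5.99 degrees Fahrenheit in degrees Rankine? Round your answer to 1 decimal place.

°R = °F + 459.67.
Applying the formula gives 465.7 °R.

465.7 °R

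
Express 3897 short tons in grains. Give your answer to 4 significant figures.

5.456 × 10^10 gr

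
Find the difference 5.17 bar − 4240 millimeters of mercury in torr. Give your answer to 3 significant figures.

-362 torr

5.17 bar = 3877.82 torr and 4240 mmHg = 4240.00 torr.
3877.82 − 4240.00 ≈ -362 torr.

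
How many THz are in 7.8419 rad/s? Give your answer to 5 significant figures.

1.2481 × 10^-12 terahertz

1 rad/s = 1.59155 × 10^-13 terahertz.
So 7.8419 × 1.59155 × 10^-13 ≈ 1.2481 × 10^-12 THz.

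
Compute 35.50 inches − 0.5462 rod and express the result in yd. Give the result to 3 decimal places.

-2.018 yd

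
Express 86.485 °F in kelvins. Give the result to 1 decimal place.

303.4 K

K = (°F + 459.67) × 5/9.
Applying the formula gives 303.4 K.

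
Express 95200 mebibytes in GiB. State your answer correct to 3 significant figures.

93.0 gibibytes

1 MiB = 0.0009765625 GiB.
So 95200 × 0.0009765625 ≈ 93.0 GiB.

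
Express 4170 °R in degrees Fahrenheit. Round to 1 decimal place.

3710.3 °F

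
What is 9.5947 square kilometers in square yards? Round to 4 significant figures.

1.148e+7 yd²

1 square kilometer = 1.19599e+6 square yards.
9.5947 × 1.19599e+6 ≈ 1.148e+7 yd².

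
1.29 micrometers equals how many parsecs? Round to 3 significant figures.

4.18e-23 pc

1 μm = 3.24078e-23 pc.
Then 1.29 × 3.24078e-23 ≈ 4.18e-23 pc.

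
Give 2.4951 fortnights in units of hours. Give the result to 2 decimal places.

838.35 h

1 fortnight = 336.000 hours.
Then 2.4951 × 336.000 ≈ 838.35 h.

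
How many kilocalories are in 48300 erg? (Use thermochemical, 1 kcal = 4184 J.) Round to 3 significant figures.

1 erg = 2.39006e-11 kilocalories.
48300 × 2.39006e-11 ≈ 1.15e-6 kcal.

1.15e-6 kilocalories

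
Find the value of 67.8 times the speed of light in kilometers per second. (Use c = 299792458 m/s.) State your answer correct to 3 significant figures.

2.03e+7 km/s

1 c = 299792 km/s.
Then 67.8 × 299792 ≈ 2.03e+7 km/s.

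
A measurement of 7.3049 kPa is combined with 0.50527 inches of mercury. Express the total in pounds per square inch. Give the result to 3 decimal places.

7.3049 kPa = 1.05949 psi and 0.50527 inHg = 0.248165 psi.
1.05949 + 0.248165 ≈ 1.308 psi.

1.308 psi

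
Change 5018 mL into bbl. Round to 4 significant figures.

1 milliliter = 6.28981 × 10^-6 bbl.
So 5018 × 6.28981 × 10^-6 ≈ 0.03156 bbl.

0.03156 bbl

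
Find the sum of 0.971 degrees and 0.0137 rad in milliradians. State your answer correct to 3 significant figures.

30.6 mrad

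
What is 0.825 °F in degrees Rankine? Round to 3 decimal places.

460.495 degrees Rankine

°R = °F + 459.67.
Applying the formula gives 460.495 °R.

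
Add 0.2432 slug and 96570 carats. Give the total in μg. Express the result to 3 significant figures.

0.2432 slug = 3.54924 × 10^9 μg and 96570 ct = 1.93140 × 10^10 μg.
3.54924 × 10^9 + 1.93140 × 10^10 ≈ 2.29 × 10^10 μg.

2.29 × 10^10 μg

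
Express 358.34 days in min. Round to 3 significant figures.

516000 min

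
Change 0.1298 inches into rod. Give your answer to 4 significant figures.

0.0006556 rods

1 inch = 0.00505051 rod.
Thus 0.1298 × 0.00505051 ≈ 0.0006556 rod.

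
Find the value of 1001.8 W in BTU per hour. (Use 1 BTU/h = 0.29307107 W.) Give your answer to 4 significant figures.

1 W = 3.41214 BTU per hour.
1001.8 × 3.41214 ≈ 3418 BTU/h.

3418 BTU/h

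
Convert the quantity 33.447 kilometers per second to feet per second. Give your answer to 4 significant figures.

109700 feet per second

1 kilometer per second = 3280.84 feet per second.
Thus 33.447 × 3280.84 ≈ 109700 ft/s.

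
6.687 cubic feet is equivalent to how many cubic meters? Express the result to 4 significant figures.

0.1894 cubic meters

1 cubic foot = 0.0283168 cubic meters.
Thus 6.687 × 0.0283168 ≈ 0.1894 m³.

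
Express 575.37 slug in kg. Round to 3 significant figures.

1 slug = 14.5939 kilograms.
Thus 575.37 × 14.5939 ≈ 8400 kg.

8400 kg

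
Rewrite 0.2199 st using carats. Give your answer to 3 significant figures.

1 stone = 31751.5 carats.
So 0.2199 × 31751.5 ≈ 6980 ct.

6980 carats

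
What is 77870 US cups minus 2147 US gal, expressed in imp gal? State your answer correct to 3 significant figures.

2260 imp gal

77870 US cup = 4052.52 imp gal and 2147 US gal = 1787.75 imp gal.
4052.52 − 1787.75 ≈ 2260 imp gal.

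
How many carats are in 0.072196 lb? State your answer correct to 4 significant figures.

1 lb = 2267.96 ct.
So 0.072196 × 2267.96 ≈ 163.7 ct.

163.7 carats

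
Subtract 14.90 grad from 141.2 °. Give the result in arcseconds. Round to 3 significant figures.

141.2 ° = 508320 arcsec and 14.90 grad = 48276.0 arcsec.
508320 − 48276.0 ≈ 460000 arcsec.

460000 arcsec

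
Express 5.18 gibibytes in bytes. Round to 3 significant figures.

5.56 × 10^9 B

1 GiB = 1.07374 × 10^9 B.
So 5.18 × 1.07374 × 10^9 ≈ 5.56 × 10^9 B.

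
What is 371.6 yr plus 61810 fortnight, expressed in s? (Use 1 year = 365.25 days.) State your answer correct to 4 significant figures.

8.649e+10 s

371.6 yr = 1.17268e+10 s and 61810 fortnight = 7.47654e+10 s.
1.17268e+10 + 7.47654e+10 ≈ 8.649e+10 s.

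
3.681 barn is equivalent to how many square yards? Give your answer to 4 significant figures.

1 barn = 1.19599 × 10^-28 yd².
3.681 × 1.19599 × 10^-28 ≈ 4.402 × 10^-28 yd².

4.402 × 10^-28 square yards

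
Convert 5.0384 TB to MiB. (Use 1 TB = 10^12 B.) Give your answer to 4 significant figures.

1 terabyte = 953674 mebibytes.
So 5.0384 × 953674 ≈ 4.805 × 10^6 MiB.

4.805 × 10^6 MiB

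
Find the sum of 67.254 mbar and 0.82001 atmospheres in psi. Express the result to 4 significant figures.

67.254 mbar = 0.975437 psi and 0.82001 atm = 12.0508 psi.
0.975437 + 12.0508 ≈ 13.03 psi.

13.03 pounds per square inch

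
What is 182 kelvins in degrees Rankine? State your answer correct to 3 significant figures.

°R = K × 9/5.
Applying the formula gives 328 °R.

328 °R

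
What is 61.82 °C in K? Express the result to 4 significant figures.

335.0 K

K = °C + 273.15.
Applying the formula gives 335.0 K.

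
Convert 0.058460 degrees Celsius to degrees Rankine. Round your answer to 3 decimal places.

°R = (°C + 273.15) × 9/5.
Applying the formula gives 491.775 °R.

491.775 °R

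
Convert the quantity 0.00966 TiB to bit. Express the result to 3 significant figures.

8.50e+10 bits

1 TiB = 8.79609e+12 bits.
Then 0.00966 × 8.79609e+12 ≈ 8.50e+10 bit.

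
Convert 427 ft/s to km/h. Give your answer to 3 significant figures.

469 km/h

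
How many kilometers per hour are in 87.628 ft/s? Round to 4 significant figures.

96.15 km/h

1 foot per second = 1.09728 kilometers per hour.
Thus 87.628 × 1.09728 ≈ 96.15 km/h.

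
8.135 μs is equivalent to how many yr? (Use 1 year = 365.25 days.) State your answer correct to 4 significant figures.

1 microsecond = 3.16881e-14 yr.
Then 8.135 × 3.16881e-14 ≈ 2.578e-13 yr.

2.578e-13 yr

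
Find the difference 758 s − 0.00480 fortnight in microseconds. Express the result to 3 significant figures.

-5.05 × 10^9 μs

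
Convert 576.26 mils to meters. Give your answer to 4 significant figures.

1 mil = 2.54000 × 10^-5 m.
So 576.26 × 2.54000 × 10^-5 ≈ 0.01464 m.

0.01464 meters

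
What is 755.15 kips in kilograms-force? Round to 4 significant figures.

342500 kilograms-force

1 kip = 453.592 kgf.
So 755.15 × 453.592 ≈ 342500 kgf.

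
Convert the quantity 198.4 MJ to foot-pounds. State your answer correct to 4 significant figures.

1 MJ = 737562 ft·lbf.
So 198.4 × 737562 ≈ 1.463e+8 ft·lbf.

1.463e+8 ft·lbf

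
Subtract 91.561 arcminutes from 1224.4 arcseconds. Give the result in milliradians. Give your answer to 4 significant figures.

-20.70 mrad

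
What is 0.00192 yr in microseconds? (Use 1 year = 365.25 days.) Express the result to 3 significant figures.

1 yr = 3.15576e+13 μs.
Then 0.00192 × 3.15576e+13 ≈ 6.06e+10 μs.

6.06e+10 microseconds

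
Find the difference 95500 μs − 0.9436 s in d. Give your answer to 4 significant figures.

95500 μs = 1.10532e-6 d and 0.9436 s = 1.09213e-5 d.
1.10532e-6 − 1.09213e-5 ≈ -9.816e-6 d.

-9.816e-6 days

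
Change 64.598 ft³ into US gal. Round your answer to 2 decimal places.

483.23 US gal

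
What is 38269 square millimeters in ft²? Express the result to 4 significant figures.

0.4119 ft²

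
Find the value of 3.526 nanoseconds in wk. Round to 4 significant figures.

5.830 × 10^-15 wk

1 ns = 1.65344 × 10^-15 wk.
Thus 3.526 × 1.65344 × 10^-15 ≈ 5.830 × 10^-15 wk.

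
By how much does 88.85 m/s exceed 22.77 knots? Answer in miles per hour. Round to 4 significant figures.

88.85 m/s = 198.752 mph and 22.77 kn = 26.2032 mph.
198.752 − 26.2032 ≈ 172.5 mph.

172.5 mph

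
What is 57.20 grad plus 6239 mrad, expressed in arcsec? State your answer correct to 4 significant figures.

57.20 grad = 185328 arcsec and 6239 mrad = 1.28689e+6 arcsec.
185328 + 1.28689e+6 ≈ 1.472e+6 arcsec.

1.472e+6 arcseconds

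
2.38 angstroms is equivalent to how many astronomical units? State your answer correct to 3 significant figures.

1 angstrom = 6.68459 × 10^-22 au.
Thus 2.38 × 6.68459 × 10^-22 ≈ 1.59 × 10^-21 au.

1.59 × 10^-21 au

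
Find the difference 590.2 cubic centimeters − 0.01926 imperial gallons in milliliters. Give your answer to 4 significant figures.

502.6 milliliters

590.2 cm³ = 590.200 mL and 0.01926 imp gal = 87.5577 mL.
590.200 − 87.5577 ≈ 502.6 mL.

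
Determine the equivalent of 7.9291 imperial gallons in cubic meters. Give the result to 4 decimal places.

0.0360 m³

1 imp gal = 0.00454609 cubic meters.
So 7.9291 × 0.00454609 ≈ 0.0360 m³.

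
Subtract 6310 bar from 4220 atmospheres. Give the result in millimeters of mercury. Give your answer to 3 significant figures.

4220 atm = 3.20720 × 10^6 mmHg and 6310 bar = 4.73289 × 10^6 mmHg.
3.20720 × 10^6 − 4.73289 × 10^6 ≈ -1.53 × 10^6 mmHg.

-1.53 × 10^6 mmHg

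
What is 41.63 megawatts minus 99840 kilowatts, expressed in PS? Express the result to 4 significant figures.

41.63 MW = 56601.0 PS and 99840 kW = 135745 PS.
56601.0 − 135745 ≈ -79140 PS.

-79140 metric horsepower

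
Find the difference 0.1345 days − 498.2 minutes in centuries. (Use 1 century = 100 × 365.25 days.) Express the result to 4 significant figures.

-5.790 × 10^-6 century

0.1345 d = 3.68241 × 10^-6 century and 498.2 min = 9.47220 × 10^-6 century.
3.68241 × 10^-6 − 9.47220 × 10^-6 ≈ -5.790 × 10^-6 century.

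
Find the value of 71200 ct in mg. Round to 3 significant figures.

1.42e+7 mg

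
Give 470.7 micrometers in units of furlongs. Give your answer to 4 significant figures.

1 micrometer = 4.97097e-9 furlongs.
Then 470.7 × 4.97097e-9 ≈ 2.340e-6 furlong.

2.340e-6 furlong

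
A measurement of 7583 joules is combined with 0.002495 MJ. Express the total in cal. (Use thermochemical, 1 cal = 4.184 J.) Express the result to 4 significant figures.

7583 J = 1812.38 cal and 0.002495 MJ = 596.319 cal.
1812.38 + 596.319 ≈ 2409 cal.

2409 calories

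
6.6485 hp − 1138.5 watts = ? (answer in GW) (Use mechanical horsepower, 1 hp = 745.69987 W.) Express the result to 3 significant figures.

3.82 × 10^-6 GW

6.6485 hp = 4.95779 × 10^-6 GW and 1138.5 W = 1.13850 × 10^-6 GW.
4.95779 × 10^-6 − 1.13850 × 10^-6 ≈ 3.82 × 10^-6 GW.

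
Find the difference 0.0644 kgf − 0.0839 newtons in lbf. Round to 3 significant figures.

0.123 lbf

0.0644 kgf = 0.141978 lbf and 0.0839 N = 0.0188615 lbf.
0.141978 − 0.0188615 ≈ 0.123 lbf.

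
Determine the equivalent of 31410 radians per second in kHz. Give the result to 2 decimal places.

1 radian per second = 0.000159155 kHz.
Then 31410 × 0.000159155 ≈ 5.00 kHz.

5.00 kHz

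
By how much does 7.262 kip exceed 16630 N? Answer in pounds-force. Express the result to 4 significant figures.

7.262 kip = 7262.00 lbf and 16630 N = 3738.57 lbf.
7262.00 − 3738.57 ≈ 3523 lbf.

3523 lbf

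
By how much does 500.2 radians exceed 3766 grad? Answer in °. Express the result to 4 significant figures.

500.2 rad = 28659.3 ° and 3766 grad = 3389.40 °.
28659.3 − 3389.40 ≈ 25270 °.

25270 °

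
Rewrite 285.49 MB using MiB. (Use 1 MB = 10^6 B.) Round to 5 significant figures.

1 megabyte = 0.953674 mebibytes.
285.49 × 0.953674 ≈ 272.26 MiB.

272.26 MiB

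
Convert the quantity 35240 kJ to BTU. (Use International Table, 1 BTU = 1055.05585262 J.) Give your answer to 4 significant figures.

1 kJ = 0.947817 BTU.
Thus 35240 × 0.947817 ≈ 33400 BTU.

33400 BTU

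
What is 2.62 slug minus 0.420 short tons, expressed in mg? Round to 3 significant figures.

-3.43e+8 mg

2.62 slug = 3.82360e+7 mg and 0.420 short ton = 3.81018e+8 mg.
3.82360e+7 − 3.81018e+8 ≈ -3.43e+8 mg.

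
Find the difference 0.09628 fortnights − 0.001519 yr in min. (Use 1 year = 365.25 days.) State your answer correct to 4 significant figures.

0.09628 fortnight = 1941.00 min and 0.001519 yr = 798.933 min.
1941.00 − 798.933 ≈ 1142 min.

1142 min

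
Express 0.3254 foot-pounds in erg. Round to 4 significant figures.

4.412e+6 erg

1 ft·lbf = 1.35582e+7 erg.
Thus 0.3254 × 1.35582e+7 ≈ 4.412e+6 erg.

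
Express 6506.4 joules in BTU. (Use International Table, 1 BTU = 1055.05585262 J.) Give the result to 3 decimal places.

6.167 British thermal units

1 J = 0.000947817 British thermal units.
Thus 6506.4 × 0.000947817 ≈ 6.167 BTU.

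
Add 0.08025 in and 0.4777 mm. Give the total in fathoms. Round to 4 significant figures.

0.001376 fathom

0.08025 in = 0.00111458 fathom and 0.4777 mm = 0.000261210 fathom.
0.00111458 + 0.000261210 ≈ 0.001376 fathom.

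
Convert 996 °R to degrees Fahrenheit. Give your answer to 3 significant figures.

536 °F

°R = °F + 459.67.
Applying the formula gives 536 °F.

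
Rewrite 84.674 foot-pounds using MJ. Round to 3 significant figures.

1 foot-pound = 1.35582e-6 MJ.
Then 84.674 × 1.35582e-6 ≈ 0.000115 MJ.

0.000115 MJ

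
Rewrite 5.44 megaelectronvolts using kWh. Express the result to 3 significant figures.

1 MeV = 4.45049 × 10^-20 kilowatt-hours.
Thus 5.44 × 4.45049 × 10^-20 ≈ 2.42 × 10^-19 kWh.

2.42 × 10^-19 kWh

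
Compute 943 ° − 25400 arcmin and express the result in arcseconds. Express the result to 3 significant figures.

1.87e+6 arcsec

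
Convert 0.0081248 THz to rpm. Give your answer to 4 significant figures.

1 terahertz = 6.00000e+13 rpm.
So 0.0081248 × 6.00000e+13 ≈ 4.875e+11 rpm.

4.875e+11 revolutions per minute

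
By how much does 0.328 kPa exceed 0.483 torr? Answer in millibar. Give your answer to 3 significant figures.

2.64 mbar

0.328 kPa = 3.28000 mbar and 0.483 torr = 0.643947 mbar.
3.28000 − 0.643947 ≈ 2.64 mbar.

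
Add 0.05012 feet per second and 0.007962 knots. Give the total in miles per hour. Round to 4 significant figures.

0.04334 mph

0.05012 ft/s = 0.0341727 mph and 0.007962 kn = 0.00916251 mph.
0.0341727 + 0.00916251 ≈ 0.04334 mph.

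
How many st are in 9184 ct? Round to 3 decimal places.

0.289 st

1 carat = 3.14946 × 10^-5 stone.
Thus 9184 × 3.14946 × 10^-5 ≈ 0.289 st.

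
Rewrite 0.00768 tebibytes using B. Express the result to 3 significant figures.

8.44 × 10^9 bytes

1 tebibyte = 1.09951 × 10^12 B.
Thus 0.00768 × 1.09951 × 10^12 ≈ 8.44 × 10^9 B.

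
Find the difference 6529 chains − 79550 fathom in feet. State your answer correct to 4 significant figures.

6529 chain = 430914 ft and 79550 fathom = 477300 ft.
430914 − 477300 ≈ -46390 ft.

-46390 feet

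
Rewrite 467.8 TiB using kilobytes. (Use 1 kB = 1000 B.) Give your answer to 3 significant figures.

1 TiB = 1.09951e+9 kB.
So 467.8 × 1.09951e+9 ≈ 5.14e+11 kB.

5.14e+11 kB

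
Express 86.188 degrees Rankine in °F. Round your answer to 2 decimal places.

-373.48 °F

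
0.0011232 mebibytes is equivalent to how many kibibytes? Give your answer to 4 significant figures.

1 MiB = 1024.00 kibibytes.
Then 0.0011232 × 1024.00 ≈ 1.150 KiB.

1.150 KiB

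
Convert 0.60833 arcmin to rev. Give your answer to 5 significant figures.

2.8163 × 10^-5 rev

1 arcmin = 4.62963 × 10^-5 revolutions.
Then 0.60833 × 4.62963 × 10^-5 ≈ 2.8163 × 10^-5 rev.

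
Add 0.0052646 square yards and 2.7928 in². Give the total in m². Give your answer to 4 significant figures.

0.006204 m²

0.0052646 yd² = 0.00440188 m² and 2.7928 in² = 0.00180180 m².
0.00440188 + 0.00180180 ≈ 0.006204 m².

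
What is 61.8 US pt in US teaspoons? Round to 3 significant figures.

1 US pint = 96.0000 US teaspoons.
So 61.8 × 96.0000 ≈ 5930 US tsp.

5930 US tsp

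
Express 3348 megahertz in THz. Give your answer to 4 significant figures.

0.003348 THz

1 MHz = 1.00000 × 10^-6 THz.
3348 × 1.00000 × 10^-6 ≈ 0.003348 THz.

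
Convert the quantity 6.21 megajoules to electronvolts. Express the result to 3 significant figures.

3.88e+25 electronvolts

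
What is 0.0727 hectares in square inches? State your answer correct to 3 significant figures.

1.13e+6 in²

1 hectare = 1.55000e+7 square inches.
0.0727 × 1.55000e+7 ≈ 1.13e+6 in².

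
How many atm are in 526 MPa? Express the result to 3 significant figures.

5190 atmospheres

1 megapascal = 9.86923 atm.
Thus 526 × 9.86923 ≈ 5190 atm.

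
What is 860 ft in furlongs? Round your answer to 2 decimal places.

1.30 furlong

1 ft = 0.00151515 furlong.
Then 860 × 0.00151515 ≈ 1.30 furlong.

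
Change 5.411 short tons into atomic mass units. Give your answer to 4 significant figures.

2.956e+30 u

1 short ton = 5.46319e+29 u.
5.411 × 5.46319e+29 ≈ 2.956e+30 u.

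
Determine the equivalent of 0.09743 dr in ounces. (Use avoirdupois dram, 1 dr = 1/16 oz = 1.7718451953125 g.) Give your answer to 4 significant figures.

0.006089 oz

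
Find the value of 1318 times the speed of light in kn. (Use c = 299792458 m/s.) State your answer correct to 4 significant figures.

7.681 × 10^11 kn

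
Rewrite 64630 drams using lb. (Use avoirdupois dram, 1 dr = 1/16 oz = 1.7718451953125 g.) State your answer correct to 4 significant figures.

252.5 pounds

1 dr = 0.00390625 lb.
So 64630 × 0.00390625 ≈ 252.5 lb.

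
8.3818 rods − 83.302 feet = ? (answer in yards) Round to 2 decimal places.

18.33 yards

8.3818 rod = 46.0999 yd and 83.302 ft = 27.7673 yd.
46.0999 − 27.7673 ≈ 18.33 yd.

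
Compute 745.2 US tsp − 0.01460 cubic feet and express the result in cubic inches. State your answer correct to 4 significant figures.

745.2 US tsp = 224.142 in³ and 0.01460 ft³ = 25.2288 in³.
224.142 − 25.2288 ≈ 198.9 in³.

198.9 cubic inches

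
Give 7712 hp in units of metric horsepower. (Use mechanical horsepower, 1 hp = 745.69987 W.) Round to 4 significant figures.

1 hp = 1.01387 metric horsepower.
7712 × 1.01387 ≈ 7819 PS.

7819 PS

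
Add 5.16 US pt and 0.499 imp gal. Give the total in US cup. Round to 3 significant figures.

5.16 US pt = 10.3200 US cup and 0.499 imp gal = 9.58838 US cup.
10.3200 + 9.58838 ≈ 19.9 US cup.

19.9 US cup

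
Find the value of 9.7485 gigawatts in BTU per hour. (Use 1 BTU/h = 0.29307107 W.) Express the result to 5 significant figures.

3.3263 × 10^10 BTU per hour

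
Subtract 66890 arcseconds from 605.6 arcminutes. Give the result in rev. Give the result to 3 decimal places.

605.6 arcmin = 0.0280370 rev and 66890 arcsec = 0.0516127 rev.
0.0280370 − 0.0516127 ≈ -0.024 rev.

-0.024 revolutions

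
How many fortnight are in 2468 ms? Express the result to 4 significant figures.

1 ms = 8.26720e-10 fortnights.
Thus 2468 × 8.26720e-10 ≈ 2.040e-6 fortnight.

2.040e-6 fortnights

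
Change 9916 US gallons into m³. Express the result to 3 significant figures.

1 US gallon = 0.00378541 cubic meters.
9916 × 0.00378541 ≈ 37.5 m³.

37.5 m³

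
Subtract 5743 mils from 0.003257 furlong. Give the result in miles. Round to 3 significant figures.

0.003257 furlong = 0.000407125 mi and 5743 mil = 9.06408 × 10^-5 mi.
0.000407125 − 9.06408 × 10^-5 ≈ 0.000316 mi.

0.000316 mi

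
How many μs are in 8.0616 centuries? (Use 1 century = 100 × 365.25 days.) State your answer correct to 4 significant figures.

1 century = 3.15576e+15 μs.
8.0616 × 3.15576e+15 ≈ 2.544e+16 μs.

2.544e+16 μs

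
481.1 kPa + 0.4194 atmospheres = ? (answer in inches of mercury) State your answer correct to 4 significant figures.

154.6 inHg

481.1 kPa = 142.069 inHg and 0.4194 atm = 12.5490 inHg.
142.069 + 12.5490 ≈ 154.6 inHg.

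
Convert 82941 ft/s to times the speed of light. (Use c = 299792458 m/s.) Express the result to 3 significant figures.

8.43e-5 c

1 foot per second = 1.01670e-9 c.
So 82941 × 1.01670e-9 ≈ 8.43e-5 c.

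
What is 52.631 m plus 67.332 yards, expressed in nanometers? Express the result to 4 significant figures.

52.631 m = 5.26310e+10 nm and 67.332 yd = 6.15684e+10 nm.
5.26310e+10 + 6.15684e+10 ≈ 1.142e+11 nm.

1.142e+11 nm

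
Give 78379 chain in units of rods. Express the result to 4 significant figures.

313500 rods

1 chain = 4.00000 rods.
So 78379 × 4.00000 ≈ 313500 rod.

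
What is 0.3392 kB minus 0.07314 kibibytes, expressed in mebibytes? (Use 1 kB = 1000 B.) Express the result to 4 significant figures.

0.0002521 mebibytes

0.3392 kB = 0.000323486 MiB and 0.07314 KiB = 7.14258e-5 MiB.
0.000323486 − 7.14258e-5 ≈ 0.0002521 MiB.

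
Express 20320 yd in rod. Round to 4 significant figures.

3695 rod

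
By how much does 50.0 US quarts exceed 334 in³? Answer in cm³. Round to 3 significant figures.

41800 cm³

50.0 US qt = 47317.6 cm³ and 334 in³ = 5473.28 cm³.
47317.6 − 5473.28 ≈ 41800 cm³.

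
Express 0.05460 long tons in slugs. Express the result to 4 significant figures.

3.801 slugs

1 long ton = 69.6213 slug.
So 0.05460 × 69.6213 ≈ 3.801 slug.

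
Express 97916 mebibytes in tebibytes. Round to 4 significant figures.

0.09338 TiB

1 mebibyte = 9.53674 × 10^-7 TiB.
Then 97916 × 9.53674 × 10^-7 ≈ 0.09338 TiB.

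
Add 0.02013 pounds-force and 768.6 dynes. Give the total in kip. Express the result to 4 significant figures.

2.186e-5 kips

0.02013 lbf = 2.01300e-5 kip and 768.6 dyn = 1.72788e-6 kip.
2.01300e-5 + 1.72788e-6 ≈ 2.186e-5 kip.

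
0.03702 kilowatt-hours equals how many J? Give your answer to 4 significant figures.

133300 J

1 kilowatt-hour = 3.60000 × 10^6 J.
0.03702 × 3.60000 × 10^6 ≈ 133300 J.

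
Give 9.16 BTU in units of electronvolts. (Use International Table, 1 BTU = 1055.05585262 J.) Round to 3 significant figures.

6.03e+22 electronvolts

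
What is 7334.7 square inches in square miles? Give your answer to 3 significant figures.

1.83e-6 mi²

1 in² = 2.49098e-10 square miles.
Then 7334.7 × 2.49098e-10 ≈ 1.83e-6 mi².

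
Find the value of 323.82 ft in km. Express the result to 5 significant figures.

0.098700 km

1 ft = 0.000304800 km.
Thus 323.82 × 0.000304800 ≈ 0.098700 km.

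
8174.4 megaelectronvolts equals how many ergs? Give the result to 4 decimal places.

1 MeV = 1.60218 × 10^-6 erg.
Then 8174.4 × 1.60218 × 10^-6 ≈ 0.0131 erg.

0.0131 erg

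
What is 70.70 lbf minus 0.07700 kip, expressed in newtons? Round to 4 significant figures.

-28.02 N

70.70 lbf = 314.489 N and 0.07700 kip = 342.513 N.
314.489 − 342.513 ≈ -28.02 N.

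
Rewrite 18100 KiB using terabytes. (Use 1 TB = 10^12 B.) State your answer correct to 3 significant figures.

1.85e-5 TB

1 KiB = 1.02400e-9 terabytes.
So 18100 × 1.02400e-9 ≈ 1.85e-5 TB.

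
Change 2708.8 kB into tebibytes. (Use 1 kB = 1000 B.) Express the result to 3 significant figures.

1 kilobyte = 9.09495e-10 tebibytes.
Thus 2708.8 × 9.09495e-10 ≈ 2.46e-6 TiB.

2.46e-6 tebibytes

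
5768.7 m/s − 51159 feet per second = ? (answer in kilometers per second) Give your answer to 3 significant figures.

-9.82 km/s

5768.7 m/s = 5.76870 km/s and 51159 ft/s = 15.5933 km/s.
5.76870 − 15.5933 ≈ -9.82 km/s.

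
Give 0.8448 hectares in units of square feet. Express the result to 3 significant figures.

90900 square feet

1 hectare = 107639 ft².
Thus 0.8448 × 107639 ≈ 90900 ft².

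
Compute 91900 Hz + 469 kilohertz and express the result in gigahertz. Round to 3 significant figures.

0.000561 GHz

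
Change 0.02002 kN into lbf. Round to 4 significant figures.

4.501 lbf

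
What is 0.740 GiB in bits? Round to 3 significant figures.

6.36e+9 bits

1 GiB = 8.58993e+9 bits.
0.740 × 8.58993e+9 ≈ 6.36e+9 bit.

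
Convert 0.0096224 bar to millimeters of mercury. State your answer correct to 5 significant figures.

7.2174 millimeters of mercury

1 bar = 750.062 millimeters of mercury.
So 0.0096224 × 750.062 ≈ 7.2174 mmHg.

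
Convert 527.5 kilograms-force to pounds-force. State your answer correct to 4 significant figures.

1163 lbf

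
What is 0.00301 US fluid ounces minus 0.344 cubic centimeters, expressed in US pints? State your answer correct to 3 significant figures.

-0.000539 US pints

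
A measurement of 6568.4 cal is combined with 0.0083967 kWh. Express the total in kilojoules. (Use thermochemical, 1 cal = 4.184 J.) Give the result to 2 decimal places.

57.71 kJ

6568.4 cal = 27.4822 kJ and 0.0083967 kWh = 30.2281 kJ.
27.4822 + 30.2281 ≈ 57.71 kJ.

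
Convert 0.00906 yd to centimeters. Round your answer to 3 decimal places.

0.828 centimeters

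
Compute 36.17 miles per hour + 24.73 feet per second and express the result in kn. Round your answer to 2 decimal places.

36.17 mph = 31.4309 kn and 24.73 ft/s = 14.6521 kn.
31.4309 + 14.6521 ≈ 46.08 kn.

46.08 kn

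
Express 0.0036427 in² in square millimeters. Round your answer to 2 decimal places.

1 square inch = 645.160 mm².
Then 0.0036427 × 645.160 ≈ 2.35 mm².

2.35 square millimeters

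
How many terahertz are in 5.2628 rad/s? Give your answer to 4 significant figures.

1 radian per second = 1.59155e-13 terahertz.
So 5.2628 × 1.59155e-13 ≈ 8.376e-13 THz.

8.376e-13 terahertz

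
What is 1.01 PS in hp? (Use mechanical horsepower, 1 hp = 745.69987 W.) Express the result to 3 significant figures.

0.996 hp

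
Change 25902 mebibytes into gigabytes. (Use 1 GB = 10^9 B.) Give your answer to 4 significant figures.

1 mebibyte = 0.00104858 gigabytes.
25902 × 0.00104858 ≈ 27.16 GB.

27.16 GB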